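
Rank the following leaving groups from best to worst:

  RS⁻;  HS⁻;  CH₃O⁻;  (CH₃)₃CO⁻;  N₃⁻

N₃⁻: pKₐ(HN₃) ≈ 4.7 — linear, resonance-stabilised
HS⁻: pKₐ(H₂S) ≈ 7 — larger and more polarisable than the oxygen analogue
RS⁻: pKₐ(RSH (a thiol)) ≈ 10.5
CH₃O⁻: pKₐ(CH₃OH) ≈ 15.5 — strong base; alkoxides do not leave unassisted
(CH₃)₃CO⁻: pKₐ(t-BuOH) ≈ 18

N₃⁻ > HS⁻ > RS⁻ > CH₃O⁻ > (CH₃)₃CO⁻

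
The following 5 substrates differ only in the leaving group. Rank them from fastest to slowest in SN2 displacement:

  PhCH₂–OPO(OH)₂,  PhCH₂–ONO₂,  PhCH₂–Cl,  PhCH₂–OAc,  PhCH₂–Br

PhCH₂–Br > PhCH₂–Cl > PhCH₂–ONO₂ > PhCH₂–OPO(OH)₂ > PhCH₂–OAc

Identical carbon frameworks mean the comparison reduces to leaving-group quality.
The more stable X⁻ (or X) is on its own — i.e. the weaker a base it is — the better a leaving group it makes.
PhCH₂–Br loses Br⁻: pKₐ(HBr) ≈ -9
PhCH₂–Cl loses Cl⁻: pKₐ(HCl) ≈ -7
PhCH₂–ONO₂ loses NO₃⁻: pKₐ(HNO₃) ≈ -1.3
PhCH₂–OPO(OH)₂ loses H₂PO₄⁻: pKₐ(H₃PO₄) ≈ 2.1
PhCH₂–OAc loses AcO⁻: pKₐ(CH₃COOH) ≈ 4.8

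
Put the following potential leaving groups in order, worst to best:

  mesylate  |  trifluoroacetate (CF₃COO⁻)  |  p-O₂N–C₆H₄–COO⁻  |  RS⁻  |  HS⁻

mesylate: pKₐ(CH₃SO₃H (MsOH)) ≈ -1.9
trifluoroacetate (CF₃COO⁻): pKₐ(CF₃COOH) ≈ 0.2 — strongly electron-withdrawing CF₃ stabilises the carboxylate
p-O₂N–C₆H₄–COO⁻: pKₐ(p-nitrobenzoic acid) ≈ 3.4
HS⁻: pKₐ(H₂S) ≈ 7
RS⁻: pKₐ(RSH (a thiol)) ≈ 10.5
Reversing gives the worst-to-best order requested.

RS⁻ < HS⁻ < p-O₂N–C₆H₄–COO⁻ < trifluoroacetate (CF₃COO⁻) < mesylate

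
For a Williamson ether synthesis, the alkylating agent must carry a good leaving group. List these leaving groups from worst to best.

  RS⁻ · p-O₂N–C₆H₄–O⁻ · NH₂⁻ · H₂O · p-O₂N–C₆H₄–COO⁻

NH₂⁻ < RS⁻ < p-O₂N–C₆H₄–O⁻ < p-O₂N–C₆H₄–COO⁻ < H₂O

Rank by basicity of the departing species: weakest base leaves most easily.
H₂O: pKₐ(H₃O⁺) ≈ -1.7
p-O₂N–C₆H₄–COO⁻: pKₐ(p-nitrobenzoic acid) ≈ 3.4 — electron-withdrawing nitro group stabilises the carboxylate
p-O₂N–C₆H₄–O⁻: pKₐ(p-nitrophenol) ≈ 7.2 — nitro group delocalises the charge; the classic chromogenic LG
RS⁻: pKₐ(RSH (a thiol)) ≈ 10.5 — moderately basic; rarely leaves without activation
NH₂⁻: pKₐ(NH₃) ≈ 38 — extremely strong base; never a leaving group
The question asks for worst first, so the sequence is read in increasing leaving-group ability.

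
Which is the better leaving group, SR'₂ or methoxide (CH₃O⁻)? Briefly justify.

SR'₂ is the better leaving group.
pKₐ(R'₂SH⁺) ≈ -7 versus pKₐ(CH₃OH) ≈ 15.5: SR'₂ is the much weaker base.
Neutral; leaves from a sulfonium salt (R–SR'₂⁺).

SR'₂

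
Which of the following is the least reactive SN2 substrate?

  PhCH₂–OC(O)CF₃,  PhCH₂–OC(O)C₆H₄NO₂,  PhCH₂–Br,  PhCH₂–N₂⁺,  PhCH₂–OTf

The skeletons are identical, so relative rate is governed entirely by leaving-group ability.
The more stable X⁻ (or X) is on its own — i.e. the weaker a base it is — the better a leaving group it makes.
PhCH₂–N₂⁺ loses N₂: no meaningful conjugate acid; N₂ departs as an exceptionally stable neutral molecule
PhCH₂–OTf loses OTf⁻: pKₐ(CF₃SO₃H (triflic acid)) ≈ -14
PhCH₂–Br loses Br⁻: pKₐ(HBr) ≈ -9
PhCH₂–OC(O)CF₃ loses CF₃COO⁻: pKₐ(CF₃COOH) ≈ 0.2
PhCH₂–OC(O)C₆H₄NO₂ loses p-O₂N–C₆H₄–COO⁻: pKₐ(p-nitrobenzoic acid) ≈ 3.4

PhCH₂–OC(O)C₆H₄NO₂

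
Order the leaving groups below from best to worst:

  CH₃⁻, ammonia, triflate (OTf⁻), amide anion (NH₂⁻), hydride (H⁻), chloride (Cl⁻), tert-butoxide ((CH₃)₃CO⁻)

Rank by basicity of the departing species: weakest base leaves most easily.
triflate (OTf⁻): pKₐ(CF₃SO₃H (triflic acid)) ≈ -14
chloride (Cl⁻): pKₐ(HCl) ≈ -7
ammonia: pKₐ(NH₄⁺) ≈ 9.2
tert-butoxide ((CH₃)₃CO⁻): pKₐ(t-BuOH) ≈ 18
hydride (H⁻): pKₐ(H₂) ≈ 36
amide anion (NH₂⁻): pKₐ(NH₃) ≈ 38
CH₃⁻: pKₐ(CH₄) ≈ 48

triflate (OTf⁻) > chloride (Cl⁻) > ammonia > tert-butoxide ((CH₃)₃CO⁻) > hydride (H⁻) > amide anion (NH₂⁻) > CH₃⁻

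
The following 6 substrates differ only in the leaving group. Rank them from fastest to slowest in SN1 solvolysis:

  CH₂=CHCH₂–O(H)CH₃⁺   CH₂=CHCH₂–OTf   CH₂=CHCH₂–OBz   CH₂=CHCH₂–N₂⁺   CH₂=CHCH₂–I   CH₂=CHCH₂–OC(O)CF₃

CH₂=CHCH₂–N₂⁺ > CH₂=CHCH₂–OTf > CH₂=CHCH₂–I > CH₂=CHCH₂–O(H)CH₃⁺ > CH₂=CHCH₂–OC(O)CF₃ > CH₂=CHCH₂–OBz

Same R in every case — rank the leaving groups.
Rank by basicity of the departing species: weakest base leaves most easily.
CH₂=CHCH₂–N₂⁺ loses N₂: no meaningful conjugate acid; N₂ departs as an exceptionally stable neutral molecule
CH₂=CHCH₂–OTf loses OTf⁻: pKₐ(CF₃SO₃H (triflic acid)) ≈ -14
CH₂=CHCH₂–I loses I⁻: pKₐ(HI) ≈ -10
CH₂=CHCH₂–O(H)CH₃⁺ loses R'OH: pKₐ(R'OH₂⁺) ≈ -2.4
CH₂=CHCH₂–OC(O)CF₃ loses CF₃COO⁻: pKₐ(CF₃COOH) ≈ 0.2
CH₂=CHCH₂–OBz loses PhCOO⁻: pKₐ(C₆H₅COOH) ≈ 4.2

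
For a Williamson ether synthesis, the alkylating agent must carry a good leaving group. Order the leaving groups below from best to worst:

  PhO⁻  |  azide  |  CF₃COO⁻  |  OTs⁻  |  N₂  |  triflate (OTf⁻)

N₂ > triflate (OTf⁻) > OTs⁻ > CF₃COO⁻ > azide > PhO⁻

A good leaving group is a weak base: the lower the pKₐ of its conjugate acid, the more readily it departs.
N₂: no meaningful conjugate acid; N₂ departs as an exceptionally stable neutral molecule
triflate (OTf⁻): pKₐ(CF₃SO₃H (triflic acid)) ≈ -14
OTs⁻: pKₐ(p-CH₃C₆H₄SO₃H (TsOH)) ≈ -2.8 — resonance-delocalised arenesulfonate
CF₃COO⁻: pKₐ(CF₃COOH) ≈ 0.2 — strongly electron-withdrawing CF₃ stabilises the carboxylate
azide: pKₐ(HN₃) ≈ 4.7 — linear, resonance-stabilised
PhO⁻: pKₐ(C₆H₅OH (phenol)) ≈ 10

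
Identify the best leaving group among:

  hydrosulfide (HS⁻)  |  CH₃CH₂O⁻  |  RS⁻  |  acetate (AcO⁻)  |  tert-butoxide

Rank by basicity of the departing species: weakest base leaves most easily.
acetate (AcO⁻): pKₐ(CH₃COOH) ≈ 4.8
hydrosulfide (HS⁻): pKₐ(H₂S) ≈ 7
RS⁻: pKₐ(RSH (a thiol)) ≈ 10.5
CH₃CH₂O⁻: pKₐ(CH₃CH₂OH) ≈ 16
tert-butoxide: pKₐ(t-BuOH) ≈ 18

acetate (AcO⁻)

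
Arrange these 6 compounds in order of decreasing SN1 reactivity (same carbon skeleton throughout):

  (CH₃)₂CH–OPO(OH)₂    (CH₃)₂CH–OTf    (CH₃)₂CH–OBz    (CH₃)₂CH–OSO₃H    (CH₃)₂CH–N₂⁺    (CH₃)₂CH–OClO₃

(CH₃)₂CH–N₂⁺ > (CH₃)₂CH–OTf > (CH₃)₂CH–OClO₃ > (CH₃)₂CH–OSO₃H > (CH₃)₂CH–OPO(OH)₂ > (CH₃)₂CH–OBz

The skeletons are identical, so relative rate is governed entirely by leaving-group ability.
Rank by basicity of the departing species: weakest base leaves most easily.
(CH₃)₂CH–N₂⁺ loses N₂: no meaningful conjugate acid; N₂ departs as an exceptionally stable neutral molecule
(CH₃)₂CH–OTf loses OTf⁻: pKₐ(CF₃SO₃H (triflic acid)) ≈ -14
(CH₃)₂CH–OClO₃ loses ClO₄⁻: pKₐ(HClO₄) ≈ -10
(CH₃)₂CH–OSO₃H loses HSO₄⁻: pKₐ(H₂SO₄) ≈ -3
(CH₃)₂CH–OPO(OH)₂ loses H₂PO₄⁻: pKₐ(H₃PO₄) ≈ 2.1
(CH₃)₂CH–OBz loses PhCOO⁻: pKₐ(C₆H₅COOH) ≈ 4.2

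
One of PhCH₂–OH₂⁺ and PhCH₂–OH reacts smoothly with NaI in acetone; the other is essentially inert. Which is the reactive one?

PhCH₂–OH₂⁺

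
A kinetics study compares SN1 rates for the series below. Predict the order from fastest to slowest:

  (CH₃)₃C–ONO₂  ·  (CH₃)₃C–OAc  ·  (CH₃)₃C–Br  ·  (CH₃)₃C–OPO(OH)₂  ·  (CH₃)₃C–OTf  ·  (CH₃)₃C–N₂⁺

(CH₃)₃C–N₂⁺ > (CH₃)₃C–OTf > (CH₃)₃C–Br > (CH₃)₃C–ONO₂ > (CH₃)₃C–OPO(OH)₂ > (CH₃)₃C–OAc

With the same alkyl group throughout, only the leaving group differentiates the rates.
Rank by basicity of the departing species: weakest base leaves most easily.
(CH₃)₃C–N₂⁺ loses N₂: no meaningful conjugate acid; N₂ departs as an exceptionally stable neutral molecule
(CH₃)₃C–OTf loses OTf⁻: pKₐ(CF₃SO₃H (triflic acid)) ≈ -14
(CH₃)₃C–Br loses Br⁻: pKₐ(HBr) ≈ -9
(CH₃)₃C–ONO₂ loses NO₃⁻: pKₐ(HNO₃) ≈ -1.3
(CH₃)₃C–OPO(OH)₂ loses H₂PO₄⁻: pKₐ(H₃PO₄) ≈ 2.1
(CH₃)₃C–OAc loses AcO⁻: pKₐ(CH₃COOH) ≈ 4.8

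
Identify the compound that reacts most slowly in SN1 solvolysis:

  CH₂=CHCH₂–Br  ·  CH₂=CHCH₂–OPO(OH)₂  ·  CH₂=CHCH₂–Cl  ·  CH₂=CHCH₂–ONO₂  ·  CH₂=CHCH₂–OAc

CH₂=CHCH₂–OAc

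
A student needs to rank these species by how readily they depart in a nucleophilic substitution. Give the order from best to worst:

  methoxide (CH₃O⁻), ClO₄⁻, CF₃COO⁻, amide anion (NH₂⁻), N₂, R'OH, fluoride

Rank by basicity of the departing species: weakest base leaves most easily.
N₂: no meaningful conjugate acid; N₂ departs as an exceptionally stable neutral molecule
ClO₄⁻: pKₐ(HClO₄) ≈ -10 — extremely weak base; rarely used for safety reasons
R'OH: pKₐ(R'OH₂⁺) ≈ -2.4
CF₃COO⁻: pKₐ(CF₃COOH) ≈ 0.2 — strongly electron-withdrawing CF₃ stabilises the carboxylate
fluoride: pKₐ(HF) ≈ 3.2 — small and strongly basic; the poor halide leaving group
methoxide (CH₃O⁻): pKₐ(CH₃OH) ≈ 15.5
amide anion (NH₂⁻): pKₐ(NH₃) ≈ 38 — extremely strong base; never a leaving group

N₂ > ClO₄⁻ > R'OH > CF₃COO⁻ > fluoride > methoxide (CH₃O⁻) > amide anion (NH₂⁻)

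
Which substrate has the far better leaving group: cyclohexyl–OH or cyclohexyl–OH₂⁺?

cyclohexyl–OH₂⁺

From cyclohexyl–OH the departing group would be OH⁻ (pKₐ(H₂O) ≈ 15.7). Strong base; essentially never leaves without prior activation.
From cyclohexyl–OH₂⁺ the leaving group is H₂O (pKₐ(H₃O⁺) ≈ -1.7). Neutral; leaves from a protonated alcohol (R–OH₂⁺).
(In practice cyclohexyl–OH₂⁺ is made from cyclohexyl–OH by protonation with strong acid, converting the leaving group from hydroxide to neutral water.)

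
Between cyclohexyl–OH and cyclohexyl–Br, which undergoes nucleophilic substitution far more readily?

cyclohexyl–Br

From cyclohexyl–OH the departing group would be OH⁻ (pKₐ(H₂O) ≈ 15.7). Strong base; essentially never leaves without prior activation.
From cyclohexyl–Br the leaving group is Br⁻ (pKₐ(HBr) ≈ -9). Weak base; good leaving group.
(In practice cyclohexyl–Br is made from cyclohexyl–OH by treatment with PBr₃, replacing the hydroxyl with bromide.)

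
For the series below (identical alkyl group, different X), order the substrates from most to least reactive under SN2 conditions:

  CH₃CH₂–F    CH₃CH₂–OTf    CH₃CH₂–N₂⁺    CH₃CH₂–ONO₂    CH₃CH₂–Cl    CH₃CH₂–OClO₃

CH₃CH₂–N₂⁺ > CH₃CH₂–OTf > CH₃CH₂–OClO₃ > CH₃CH₂–Cl > CH₃CH₂–ONO₂ > CH₃CH₂–F

Identical carbon frameworks mean the comparison reduces to leaving-group quality.
The more stable X⁻ (or X) is on its own — i.e. the weaker a base it is — the better a leaving group it makes.
CH₃CH₂–N₂⁺ loses N₂: no meaningful conjugate acid; N₂ departs as an exceptionally stable neutral molecule
CH₃CH₂–OTf loses OTf⁻: pKₐ(CF₃SO₃H (triflic acid)) ≈ -14
CH₃CH₂–OClO₃ loses ClO₄⁻: pKₐ(HClO₄) ≈ -10
CH₃CH₂–Cl loses Cl⁻: pKₐ(HCl) ≈ -7
CH₃CH₂–ONO₂ loses NO₃⁻: pKₐ(HNO₃) ≈ -1.3
CH₃CH₂–F loses F⁻: pKₐ(HF) ≈ 3.2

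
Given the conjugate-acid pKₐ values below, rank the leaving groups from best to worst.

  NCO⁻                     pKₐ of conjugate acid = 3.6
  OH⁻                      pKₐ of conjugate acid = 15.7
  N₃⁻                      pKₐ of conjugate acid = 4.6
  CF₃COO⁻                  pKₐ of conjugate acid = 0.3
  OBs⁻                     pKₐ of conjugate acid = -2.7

OBs⁻ > CF₃COO⁻ > NCO⁻ > N₃⁻ > OH⁻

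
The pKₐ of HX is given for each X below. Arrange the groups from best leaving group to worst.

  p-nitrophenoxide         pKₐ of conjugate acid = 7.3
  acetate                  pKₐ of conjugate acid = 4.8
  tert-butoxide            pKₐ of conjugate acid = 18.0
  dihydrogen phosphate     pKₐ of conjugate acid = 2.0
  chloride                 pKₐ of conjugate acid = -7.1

chloride > dihydrogen phosphate > acetate > p-nitrophenoxide > tert-butoxide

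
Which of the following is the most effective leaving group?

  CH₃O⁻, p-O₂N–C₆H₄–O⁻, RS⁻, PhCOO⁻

A good leaving group is a weak base: the lower the pKₐ of its conjugate acid, the more readily it departs.
PhCOO⁻: pKₐ(C₆H₅COOH) ≈ 4.2
p-O₂N–C₆H₄–O⁻: pKₐ(p-nitrophenol) ≈ 7.2
RS⁻: pKₐ(RSH (a thiol)) ≈ 10.5
CH₃O⁻: pKₐ(CH₃OH) ≈ 15.5

PhCOO⁻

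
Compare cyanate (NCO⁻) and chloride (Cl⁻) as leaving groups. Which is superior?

chloride (Cl⁻)

chloride (Cl⁻) is the better leaving group.
pKₐ(HCl) ≈ -7 versus pKₐ(HOCN) ≈ 3.5: chloride (Cl⁻) is the much weaker base.
Moderately weak base.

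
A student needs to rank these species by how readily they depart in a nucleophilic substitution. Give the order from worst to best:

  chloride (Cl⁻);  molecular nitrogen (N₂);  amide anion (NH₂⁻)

amide anion (NH₂⁻) < chloride (Cl⁻) < molecular nitrogen (N₂)

The more stable X⁻ (or X) is on its own — i.e. the weaker a base it is — the better a leaving group it makes.
molecular nitrogen (N₂): no meaningful conjugate acid; N₂ departs as an exceptionally stable neutral molecule
chloride (Cl⁻): pKₐ(HCl) ≈ -7 — moderately weak base
amide anion (NH₂⁻): pKₐ(NH₃) ≈ 38 — extremely strong base; never a leaving group
The question asks for worst first, so the sequence is read in increasing leaving-group ability.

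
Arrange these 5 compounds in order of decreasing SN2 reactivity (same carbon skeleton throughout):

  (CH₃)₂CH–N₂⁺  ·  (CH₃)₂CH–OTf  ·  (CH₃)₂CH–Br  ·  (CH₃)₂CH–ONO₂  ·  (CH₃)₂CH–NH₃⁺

Identical carbon frameworks mean the comparison reduces to leaving-group quality.
Rank by basicity of the departing species: weakest base leaves most easily.
(CH₃)₂CH–N₂⁺ loses N₂: no meaningful conjugate acid; N₂ departs as an exceptionally stable neutral molecule
(CH₃)₂CH–OTf loses OTf⁻: pKₐ(CF₃SO₃H (triflic acid)) ≈ -14
(CH₃)₂CH–Br loses Br⁻: pKₐ(HBr) ≈ -9
(CH₃)₂CH–ONO₂ loses NO₃⁻: pKₐ(HNO₃) ≈ -1.3
(CH₃)₂CH–NH₃⁺ loses NH₃: pKₐ(NH₄⁺) ≈ 9.2

(CH₃)₂CH–N₂⁺ > (CH₃)₂CH–OTf > (CH₃)₂CH–Br > (CH₃)₂CH–ONO₂ > (CH₃)₂CH–NH₃⁺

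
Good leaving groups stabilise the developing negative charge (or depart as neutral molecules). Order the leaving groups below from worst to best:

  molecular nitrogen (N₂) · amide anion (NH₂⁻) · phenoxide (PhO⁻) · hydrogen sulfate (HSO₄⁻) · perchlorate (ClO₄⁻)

A good leaving group is a weak base: the lower the pKₐ of its conjugate acid, the more readily it departs.
molecular nitrogen (N₂): no meaningful conjugate acid; N₂ departs as an exceptionally stable neutral molecule
perchlorate (ClO₄⁻): pKₐ(HClO₄) ≈ -10
hydrogen sulfate (HSO₄⁻): pKₐ(H₂SO₄) ≈ -3
phenoxide (PhO⁻): pKₐ(C₆H₅OH (phenol)) ≈ 10
amide anion (NH₂⁻): pKₐ(NH₃) ≈ 38
Listed from poorest to best leaving group as asked.

amide anion (NH₂⁻) < phenoxide (PhO⁻) < hydrogen sulfate (HSO₄⁻) < perchlorate (ClO₄⁻) < molecular nitrogen (N₂)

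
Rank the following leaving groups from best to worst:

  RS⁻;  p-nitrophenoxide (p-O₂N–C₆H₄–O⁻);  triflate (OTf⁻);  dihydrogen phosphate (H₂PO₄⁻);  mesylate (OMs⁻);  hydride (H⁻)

triflate (OTf⁻): pKₐ(CF₃SO₃H (triflic acid)) ≈ -14
mesylate (OMs⁻): pKₐ(CH₃SO₃H (MsOH)) ≈ -1.9
dihydrogen phosphate (H₂PO₄⁻): pKₐ(H₃PO₄) ≈ 2.1
p-nitrophenoxide (p-O₂N–C₆H₄–O⁻): pKₐ(p-nitrophenol) ≈ 7.2
RS⁻: pKₐ(RSH (a thiol)) ≈ 10.5
hydride (H⁻): pKₐ(H₂) ≈ 36

triflate (OTf⁻) > mesylate (OMs⁻) > dihydrogen phosphate (H₂PO₄⁻) > p-nitrophenoxide (p-O₂N–C₆H₄–O⁻) > RS⁻ > hydride (H⁻)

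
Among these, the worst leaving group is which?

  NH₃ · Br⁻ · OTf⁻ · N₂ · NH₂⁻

NH₂⁻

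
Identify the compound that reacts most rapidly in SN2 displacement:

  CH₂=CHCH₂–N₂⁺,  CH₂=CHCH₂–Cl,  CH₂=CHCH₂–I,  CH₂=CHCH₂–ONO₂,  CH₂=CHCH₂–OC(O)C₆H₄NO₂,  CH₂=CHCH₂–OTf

CH₂=CHCH₂–N₂⁺

Identical carbon frameworks mean the comparison reduces to leaving-group quality.
The more stable X⁻ (or X) is on its own — i.e. the weaker a base it is — the better a leaving group it makes.
CH₂=CHCH₂–N₂⁺ loses N₂: no meaningful conjugate acid; N₂ departs as an exceptionally stable neutral molecule
CH₂=CHCH₂–OTf loses OTf⁻: pKₐ(CF₃SO₃H (triflic acid)) ≈ -14
CH₂=CHCH₂–I loses I⁻: pKₐ(HI) ≈ -10
CH₂=CHCH₂–Cl loses Cl⁻: pKₐ(HCl) ≈ -7
CH₂=CHCH₂–ONO₂ loses NO₃⁻: pKₐ(HNO₃) ≈ -1.3
CH₂=CHCH₂–OC(O)C₆H₄NO₂ loses p-O₂N–C₆H₄–COO⁻: pKₐ(p-nitrobenzoic acid) ≈ 3.4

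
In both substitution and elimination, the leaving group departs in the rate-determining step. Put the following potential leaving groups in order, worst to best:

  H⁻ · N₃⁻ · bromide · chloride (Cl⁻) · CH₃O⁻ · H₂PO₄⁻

bromide: pKₐ(HBr) ≈ -9
chloride (Cl⁻): pKₐ(HCl) ≈ -7
H₂PO₄⁻: pKₐ(H₃PO₄) ≈ 2.1
N₃⁻: pKₐ(HN₃) ≈ 4.7
CH₃O⁻: pKₐ(CH₃OH) ≈ 15.5
H⁻: pKₐ(H₂) ≈ 36
Listed from poorest to best leaving group as asked.

H⁻ < CH₃O⁻ < N₃⁻ < H₂PO₄⁻ < chloride (Cl⁻) < bromide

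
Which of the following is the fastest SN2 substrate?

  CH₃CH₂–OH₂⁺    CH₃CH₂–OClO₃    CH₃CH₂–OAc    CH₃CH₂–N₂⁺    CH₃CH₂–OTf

CH₃CH₂–N₂⁺

The skeletons are identical, so relative rate is governed entirely by leaving-group ability.
Rank by basicity of the departing species: weakest base leaves most easily.
CH₃CH₂–N₂⁺ loses N₂: no meaningful conjugate acid; N₂ departs as an exceptionally stable neutral molecule
CH₃CH₂–OTf loses OTf⁻: pKₐ(CF₃SO₃H (triflic acid)) ≈ -14
CH₃CH₂–OClO₃ loses ClO₄⁻: pKₐ(HClO₄) ≈ -10
CH₃CH₂–OH₂⁺ loses H₂O: pKₐ(H₃O⁺) ≈ -1.7
CH₃CH₂–OAc loses AcO⁻: pKₐ(CH₃COOH) ≈ 4.8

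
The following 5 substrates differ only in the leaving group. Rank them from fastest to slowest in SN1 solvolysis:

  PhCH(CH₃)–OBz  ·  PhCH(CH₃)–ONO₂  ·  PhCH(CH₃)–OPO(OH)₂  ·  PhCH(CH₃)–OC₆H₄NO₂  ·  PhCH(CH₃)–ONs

PhCH(CH₃)–ONs > PhCH(CH₃)–ONO₂ > PhCH(CH₃)–OPO(OH)₂ > PhCH(CH₃)–OBz > PhCH(CH₃)–OC₆H₄NO₂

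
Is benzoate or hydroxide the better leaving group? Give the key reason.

benzoate is the better leaving group.
pKₐ(C₆H₅COOH) ≈ 4.2 versus pKₐ(H₂O) ≈ 15.7: benzoate is the much weaker base.
Aryl carboxylate.

benzoate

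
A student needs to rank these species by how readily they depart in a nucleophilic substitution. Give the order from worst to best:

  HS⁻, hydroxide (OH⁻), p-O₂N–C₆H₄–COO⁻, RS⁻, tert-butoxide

p-O₂N–C₆H₄–COO⁻: pKₐ(p-nitrobenzoic acid) ≈ 3.4
HS⁻: pKₐ(H₂S) ≈ 7
RS⁻: pKₐ(RSH (a thiol)) ≈ 10.5
hydroxide (OH⁻): pKₐ(H₂O) ≈ 15.7
tert-butoxide: pKₐ(t-BuOH) ≈ 18
Listed from poorest to best leaving group as asked.

tert-butoxide < hydroxide (OH⁻) < RS⁻ < HS⁻ < p-O₂N–C₆H₄–COO⁻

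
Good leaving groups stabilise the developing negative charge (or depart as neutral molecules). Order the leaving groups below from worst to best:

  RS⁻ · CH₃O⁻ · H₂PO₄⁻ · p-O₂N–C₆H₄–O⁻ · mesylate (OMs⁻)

CH₃O⁻ < RS⁻ < p-O₂N–C₆H₄–O⁻ < H₂PO₄⁻ < mesylate (OMs⁻)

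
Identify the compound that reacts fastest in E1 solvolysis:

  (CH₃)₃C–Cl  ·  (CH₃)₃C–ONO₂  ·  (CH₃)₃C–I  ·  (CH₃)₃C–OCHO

The skeletons are identical, so relative rate is governed entirely by leaving-group ability.
The more stable X⁻ (or X) is on its own — i.e. the weaker a base it is — the better a leaving group it makes.
(CH₃)₃C–I loses I⁻: pKₐ(HI) ≈ -10
(CH₃)₃C–Cl loses Cl⁻: pKₐ(HCl) ≈ -7
(CH₃)₃C–ONO₂ loses NO₃⁻: pKₐ(HNO₃) ≈ -1.3
(CH₃)₃C–OCHO loses HCOO⁻: pKₐ(HCOOH) ≈ 3.8

(CH₃)₃C–I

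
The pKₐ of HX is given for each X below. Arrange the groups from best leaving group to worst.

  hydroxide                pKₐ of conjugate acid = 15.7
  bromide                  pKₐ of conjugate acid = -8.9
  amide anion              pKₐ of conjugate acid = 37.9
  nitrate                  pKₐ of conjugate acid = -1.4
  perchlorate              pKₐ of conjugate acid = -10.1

Lower conjugate-acid pKₐ ⇒ weaker base ⇒ better leaving group.
Sorting by the given values: perchlorate (-10.1), bromide (-8.9), nitrate (-1.4), hydroxide (15.7), amide anion (37.9).

perchlorate > bromide > nitrate > hydroxide > amide anion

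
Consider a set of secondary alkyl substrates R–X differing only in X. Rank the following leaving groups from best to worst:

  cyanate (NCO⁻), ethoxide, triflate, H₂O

Leaving-group ability tracks the stability of the departed species; conjugate-acid pKₐ is the usual yardstick (lower pKₐ → better LG).
triflate: pKₐ(CF₃SO₃H (triflic acid)) ≈ -14 — charge spread over three oxygens and a CF₃ group; the premier leaving group in synthesis
H₂O: pKₐ(H₃O⁺) ≈ -1.7
cyanate (NCO⁻): pKₐ(HOCN) ≈ 3.5
ethoxide: pKₐ(CH₃CH₂OH) ≈ 16

triflate > H₂O > cyanate (NCO⁻) > ethoxide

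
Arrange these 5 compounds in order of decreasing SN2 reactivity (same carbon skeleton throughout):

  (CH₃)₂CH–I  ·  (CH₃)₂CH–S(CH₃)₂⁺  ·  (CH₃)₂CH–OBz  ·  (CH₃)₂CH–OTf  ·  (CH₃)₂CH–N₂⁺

Identical carbon frameworks mean the comparison reduces to leaving-group quality.
Rank by basicity of the departing species: weakest base leaves most easily.
(CH₃)₂CH–N₂⁺ loses N₂: no meaningful conjugate acid; N₂ departs as an exceptionally stable neutral molecule
(CH₃)₂CH–OTf loses OTf⁻: pKₐ(CF₃SO₃H (triflic acid)) ≈ -14
(CH₃)₂CH–I loses I⁻: pKₐ(HI) ≈ -10
(CH₃)₂CH–S(CH₃)₂⁺ loses SR'₂: pKₐ(R'₂SH⁺) ≈ -7
(CH₃)₂CH–OBz loses PhCOO⁻: pKₐ(C₆H₅COOH) ≈ 4.2

(CH₃)₂CH–N₂⁺ > (CH₃)₂CH–OTf > (CH₃)₂CH–I > (CH₃)₂CH–S(CH₃)₂⁺ > (CH₃)₂CH–OBz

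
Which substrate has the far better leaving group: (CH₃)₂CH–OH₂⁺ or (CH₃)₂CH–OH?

From (CH₃)₂CH–OH the departing group would be OH⁻ (pKₐ(H₂O) ≈ 15.7). Strong base; essentially never leaves without prior activation.
From (CH₃)₂CH–OH₂⁺ the leaving group is H₂O (pKₐ(H₃O⁺) ≈ -1.7). Neutral; leaves from a protonated alcohol (R–OH₂⁺).
(In practice (CH₃)₂CH–OH₂⁺ is made from (CH₃)₂CH–OH by protonation with strong acid, converting the leaving group from hydroxide to neutral water.)

(CH₃)₂CH–OH₂⁺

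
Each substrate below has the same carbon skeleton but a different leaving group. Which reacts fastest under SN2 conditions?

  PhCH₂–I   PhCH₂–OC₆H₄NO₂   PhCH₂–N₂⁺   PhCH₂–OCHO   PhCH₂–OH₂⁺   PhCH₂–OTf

Identical carbon frameworks mean the comparison reduces to leaving-group quality.
A good leaving group is a weak base: the lower the pKₐ of its conjugate acid, the more readily it departs.
PhCH₂–N₂⁺ loses N₂: no meaningful conjugate acid; N₂ departs as an exceptionally stable neutral molecule
PhCH₂–OTf loses OTf⁻: pKₐ(CF₃SO₃H (triflic acid)) ≈ -14
PhCH₂–I loses I⁻: pKₐ(HI) ≈ -10
PhCH₂–OH₂⁺ loses H₂O: pKₐ(H₃O⁺) ≈ -1.7
PhCH₂–OCHO loses HCOO⁻: pKₐ(HCOOH) ≈ 3.8
PhCH₂–OC₆H₄NO₂ loses p-O₂N–C₆H₄–O⁻: pKₐ(p-nitrophenol) ≈ 7.2

PhCH₂–N₂⁺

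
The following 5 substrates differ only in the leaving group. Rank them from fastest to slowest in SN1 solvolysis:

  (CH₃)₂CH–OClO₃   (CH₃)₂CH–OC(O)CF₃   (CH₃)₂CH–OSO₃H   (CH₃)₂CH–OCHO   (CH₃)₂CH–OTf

(CH₃)₂CH–OTf > (CH₃)₂CH–OClO₃ > (CH₃)₂CH–OSO₃H > (CH₃)₂CH–OC(O)CF₃ > (CH₃)₂CH–OCHO

The skeletons are identical, so relative rate is governed entirely by leaving-group ability.
A good leaving group is a weak base: the lower the pKₐ of its conjugate acid, the more readily it departs.
(CH₃)₂CH–OTf loses OTf⁻: pKₐ(CF₃SO₃H (triflic acid)) ≈ -14
(CH₃)₂CH–OClO₃ loses ClO₄⁻: pKₐ(HClO₄) ≈ -10
(CH₃)₂CH–OSO₃H loses HSO₄⁻: pKₐ(H₂SO₄) ≈ -3
(CH₃)₂CH–OC(O)CF₃ loses CF₃COO⁻: pKₐ(CF₃COOH) ≈ 0.2
(CH₃)₂CH–OCHO loses HCOO⁻: pKₐ(HCOOH) ≈ 3.8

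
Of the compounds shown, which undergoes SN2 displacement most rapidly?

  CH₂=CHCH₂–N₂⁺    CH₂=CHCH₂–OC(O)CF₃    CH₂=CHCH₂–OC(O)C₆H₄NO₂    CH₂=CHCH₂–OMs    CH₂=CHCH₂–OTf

CH₂=CHCH₂–N₂⁺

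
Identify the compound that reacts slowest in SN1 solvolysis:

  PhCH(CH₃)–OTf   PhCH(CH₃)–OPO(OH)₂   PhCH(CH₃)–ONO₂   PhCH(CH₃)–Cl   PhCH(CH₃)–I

Identical carbon frameworks mean the comparison reduces to leaving-group quality.
Leaving-group ability tracks the stability of the departed species; conjugate-acid pKₐ is the usual yardstick (lower pKₐ → better LG).
PhCH(CH₃)–OTf loses OTf⁻: pKₐ(CF₃SO₃H (triflic acid)) ≈ -14
PhCH(CH₃)–I loses I⁻: pKₐ(HI) ≈ -10
PhCH(CH₃)–Cl loses Cl⁻: pKₐ(HCl) ≈ -7
PhCH(CH₃)–ONO₂ loses NO₃⁻: pKₐ(HNO₃) ≈ -1.3
PhCH(CH₃)–OPO(OH)₂ loses H₂PO₄⁻: pKₐ(H₃PO₄) ≈ 2.1

PhCH(CH₃)–OPO(OH)₂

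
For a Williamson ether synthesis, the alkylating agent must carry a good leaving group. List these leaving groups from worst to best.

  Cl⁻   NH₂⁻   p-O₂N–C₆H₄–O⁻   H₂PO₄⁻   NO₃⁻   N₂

NH₂⁻ < p-O₂N–C₆H₄–O⁻ < H₂PO₄⁻ < NO₃⁻ < Cl⁻ < N₂

The more stable X⁻ (or X) is on its own — i.e. the weaker a base it is — the better a leaving group it makes.
N₂: no meaningful conjugate acid; N₂ departs as an exceptionally stable neutral molecule
Cl⁻: pKₐ(HCl) ≈ -7
NO₃⁻: pKₐ(HNO₃) ≈ -1.3
H₂PO₄⁻: pKₐ(H₃PO₄) ≈ 2.1
p-O₂N–C₆H₄–O⁻: pKₐ(p-nitrophenol) ≈ 7.2
NH₂⁻: pKₐ(NH₃) ≈ 38
Listed from poorest to best leaving group as asked.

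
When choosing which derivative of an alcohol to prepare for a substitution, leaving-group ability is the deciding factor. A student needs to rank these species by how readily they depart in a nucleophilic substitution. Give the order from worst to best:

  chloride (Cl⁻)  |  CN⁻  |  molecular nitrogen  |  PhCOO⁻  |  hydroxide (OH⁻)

molecular nitrogen: no meaningful conjugate acid; N₂ departs as an exceptionally stable neutral molecule
chloride (Cl⁻): pKₐ(HCl) ≈ -7 — moderately weak base
PhCOO⁻: pKₐ(C₆H₅COOH) ≈ 4.2 — aryl carboxylate
CN⁻: pKₐ(HCN) ≈ 9.2 — sp carbon stabilises the charge somewhat, but still a poor LG
hydroxide (OH⁻): pKₐ(H₂O) ≈ 15.7 — strong base; essentially never leaves without prior activation
Listed from poorest to best leaving group as asked.

hydroxide (OH⁻) < CN⁻ < PhCOO⁻ < chloride (Cl⁻) < molecular nitrogen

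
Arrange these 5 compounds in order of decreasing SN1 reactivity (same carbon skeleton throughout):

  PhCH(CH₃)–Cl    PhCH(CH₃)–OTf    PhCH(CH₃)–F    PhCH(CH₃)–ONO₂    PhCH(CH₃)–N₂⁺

PhCH(CH₃)–N₂⁺ > PhCH(CH₃)–OTf > PhCH(CH₃)–Cl > PhCH(CH₃)–ONO₂ > PhCH(CH₃)–F

The skeletons are identical, so relative rate is governed entirely by leaving-group ability.
Leaving-group ability tracks the stability of the departed species; conjugate-acid pKₐ is the usual yardstick (lower pKₐ → better LG).
PhCH(CH₃)–N₂⁺ loses N₂: no meaningful conjugate acid; N₂ departs as an exceptionally stable neutral molecule
PhCH(CH₃)–OTf loses OTf⁻: pKₐ(CF₃SO₃H (triflic acid)) ≈ -14
PhCH(CH₃)–Cl loses Cl⁻: pKₐ(HCl) ≈ -7
PhCH(CH₃)–ONO₂ loses NO₃⁻: pKₐ(HNO₃) ≈ -1.3
PhCH(CH₃)–F loses F⁻: pKₐ(HF) ≈ 3.2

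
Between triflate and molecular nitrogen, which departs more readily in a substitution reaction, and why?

molecular nitrogen is the better leaving group.
N₂ is the ultimate leaving group — it departs as an exceptionally stable neutral molecule, whereas triflate (pKₐ(CF₃SO₃H (triflic acid)) ≈ -14) is far more basic.

molecular nitrogen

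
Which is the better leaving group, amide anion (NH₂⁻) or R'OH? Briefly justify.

R'OH

R'OH is the better leaving group.
pKₐ(R'OH₂⁺) ≈ -2.4 versus pKₐ(NH₃) ≈ 38: R'OH is the much weaker base.
Neutral; leaves from a protonated ether (an oxonium ion, R–O(H)R'⁺).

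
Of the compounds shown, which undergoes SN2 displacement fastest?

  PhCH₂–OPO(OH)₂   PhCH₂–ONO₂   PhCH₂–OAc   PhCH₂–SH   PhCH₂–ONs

With the same alkyl group throughout, only the leaving group differentiates the rates.
A good leaving group is a weak base: the lower the pKₐ of its conjugate acid, the more readily it departs.
PhCH₂–ONs loses ONs⁻: pKₐ(p-O₂NC₆H₄SO₃H) ≈ -3.5
PhCH₂–ONO₂ loses NO₃⁻: pKₐ(HNO₃) ≈ -1.3
PhCH₂–OPO(OH)₂ loses H₂PO₄⁻: pKₐ(H₃PO₄) ≈ 2.1
PhCH₂–OAc loses AcO⁻: pKₐ(CH₃COOH) ≈ 4.8
PhCH₂–SH loses HS⁻: pKₐ(H₂S) ≈ 7

PhCH₂–ONs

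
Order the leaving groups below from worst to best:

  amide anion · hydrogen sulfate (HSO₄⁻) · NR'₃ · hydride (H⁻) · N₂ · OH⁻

N₂: no meaningful conjugate acid; N₂ departs as an exceptionally stable neutral molecule
hydrogen sulfate (HSO₄⁻): pKₐ(H₂SO₄) ≈ -3
NR'₃: pKₐ(R'₃NH⁺) ≈ 10.7 — neutral but still a fairly strong base; Hofmann-elimination LG
OH⁻: pKₐ(H₂O) ≈ 15.7 — strong base; essentially never leaves without prior activation
hydride (H⁻): pKₐ(H₂) ≈ 36
amide anion: pKₐ(NH₃) ≈ 38 — extremely strong base; never a leaving group
The question asks for worst first, so the sequence is read in increasing leaving-group ability.

amide anion < hydride (H⁻) < OH⁻ < NR'₃ < hydrogen sulfate (HSO₄⁻) < N₂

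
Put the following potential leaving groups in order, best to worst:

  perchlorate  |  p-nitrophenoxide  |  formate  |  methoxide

perchlorate > formate > p-nitrophenoxide > methoxide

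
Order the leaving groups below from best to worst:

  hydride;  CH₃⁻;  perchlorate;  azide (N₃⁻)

perchlorate: pKₐ(HClO₄) ≈ -10 — extremely weak base; rarely used for safety reasons
azide (N₃⁻): pKₐ(HN₃) ≈ 4.7 — linear, resonance-stabilised
hydride: pKₐ(H₂) ≈ 36 — extremely strong base; leaves only in special hydride-transfer contexts
CH₃⁻: pKₐ(CH₄) ≈ 48 — unstabilised carbanion; the worst conceivable leaving group

perchlorate > azide (N₃⁻) > hydride > CH₃⁻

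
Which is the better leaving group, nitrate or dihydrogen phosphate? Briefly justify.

nitrate

nitrate is the better leaving group.
pKₐ(HNO₃) ≈ -1.3 versus pKₐ(H₃PO₄) ≈ 2.1: nitrate is the much weaker base.
Resonance-delocalised over three oxygens.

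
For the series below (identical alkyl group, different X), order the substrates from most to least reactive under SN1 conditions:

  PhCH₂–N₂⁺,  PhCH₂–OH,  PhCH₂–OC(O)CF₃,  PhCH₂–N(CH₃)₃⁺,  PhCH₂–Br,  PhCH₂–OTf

PhCH₂–N₂⁺ > PhCH₂–OTf > PhCH₂–Br > PhCH₂–OC(O)CF₃ > PhCH₂–N(CH₃)₃⁺ > PhCH₂–OH

With the same alkyl group throughout, only the leaving group differentiates the rates.
The more stable X⁻ (or X) is on its own — i.e. the weaker a base it is — the better a leaving group it makes.
PhCH₂–N₂⁺ loses N₂: no meaningful conjugate acid; N₂ departs as an exceptionally stable neutral molecule
PhCH₂–OTf loses OTf⁻: pKₐ(CF₃SO₃H (triflic acid)) ≈ -14
PhCH₂–Br loses Br⁻: pKₐ(HBr) ≈ -9
PhCH₂–OC(O)CF₃ loses CF₃COO⁻: pKₐ(CF₃COOH) ≈ 0.2
PhCH₂–N(CH₃)₃⁺ loses NR'₃: pKₐ(R'₃NH⁺) ≈ 10.7
PhCH₂–OH loses OH⁻: pKₐ(H₂O) ≈ 15.7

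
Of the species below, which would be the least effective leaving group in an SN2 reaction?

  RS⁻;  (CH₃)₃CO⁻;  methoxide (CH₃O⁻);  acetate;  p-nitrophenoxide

acetate: pKₐ(CH₃COOH) ≈ 4.8
p-nitrophenoxide: pKₐ(p-nitrophenol) ≈ 7.2
RS⁻: pKₐ(RSH (a thiol)) ≈ 10.5
methoxide (CH₃O⁻): pKₐ(CH₃OH) ≈ 15.5
(CH₃)₃CO⁻: pKₐ(t-BuOH) ≈ 18

(CH₃)₃CO⁻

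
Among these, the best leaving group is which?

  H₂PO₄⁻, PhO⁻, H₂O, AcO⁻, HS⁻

The more stable X⁻ (or X) is on its own — i.e. the weaker a base it is — the better a leaving group it makes.
H₂O: pKₐ(H₃O⁺) ≈ -1.7
H₂PO₄⁻: pKₐ(H₃PO₄) ≈ 2.1
AcO⁻: pKₐ(CH₃COOH) ≈ 4.8
HS⁻: pKₐ(H₂S) ≈ 7
PhO⁻: pKₐ(C₆H₅OH (phenol)) ≈ 10

H₂O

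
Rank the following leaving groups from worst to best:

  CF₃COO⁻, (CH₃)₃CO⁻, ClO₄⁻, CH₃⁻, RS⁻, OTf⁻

A good leaving group is a weak base: the lower the pKₐ of its conjugate acid, the more readily it departs.
OTf⁻: pKₐ(CF₃SO₃H (triflic acid)) ≈ -14
ClO₄⁻: pKₐ(HClO₄) ≈ -10
CF₃COO⁻: pKₐ(CF₃COOH) ≈ 0.2
RS⁻: pKₐ(RSH (a thiol)) ≈ 10.5
(CH₃)₃CO⁻: pKₐ(t-BuOH) ≈ 18
CH₃⁻: pKₐ(CH₄) ≈ 48
Listed from poorest to best leaving group as asked.

CH₃⁻ < (CH₃)₃CO⁻ < RS⁻ < CF₃COO⁻ < ClO₄⁻ < OTf⁻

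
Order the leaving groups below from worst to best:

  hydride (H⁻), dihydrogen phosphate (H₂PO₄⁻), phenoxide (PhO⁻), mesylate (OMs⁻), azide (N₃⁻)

Leaving-group ability tracks the stability of the departed species; conjugate-acid pKₐ is the usual yardstick (lower pKₐ → better LG).
mesylate (OMs⁻): pKₐ(CH₃SO₃H (MsOH)) ≈ -1.9
dihydrogen phosphate (H₂PO₄⁻): pKₐ(H₃PO₄) ≈ 2.1 — moderate base; biological leaving group after further activation
azide (N₃⁻): pKₐ(HN₃) ≈ 4.7
phenoxide (PhO⁻): pKₐ(C₆H₅OH (phenol)) ≈ 10
hydride (H⁻): pKₐ(H₂) ≈ 36
Listed from poorest to best leaving group as asked.

hydride (H⁻) < phenoxide (PhO⁻) < azide (N₃⁻) < dihydrogen phosphate (H₂PO₄⁻) < mesylate (OMs⁻)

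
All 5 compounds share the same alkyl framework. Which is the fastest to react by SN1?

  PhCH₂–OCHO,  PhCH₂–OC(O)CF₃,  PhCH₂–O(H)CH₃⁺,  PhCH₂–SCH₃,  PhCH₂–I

PhCH₂–I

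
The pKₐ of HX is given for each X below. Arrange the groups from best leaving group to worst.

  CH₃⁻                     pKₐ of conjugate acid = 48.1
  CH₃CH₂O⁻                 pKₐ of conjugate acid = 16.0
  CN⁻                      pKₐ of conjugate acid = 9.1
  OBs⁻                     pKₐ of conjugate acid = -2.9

OBs⁻ > CN⁻ > CH₃CH₂O⁻ > CH₃⁻

Lower conjugate-acid pKₐ ⇒ weaker base ⇒ better leaving group.
Sorting by the given values: OBs⁻ (-2.9), CN⁻ (9.1), CH₃CH₂O⁻ (16.0), CH₃⁻ (48.1).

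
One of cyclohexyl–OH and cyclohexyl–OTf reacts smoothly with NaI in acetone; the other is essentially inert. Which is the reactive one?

cyclohexyl–OTf

From cyclohexyl–OH the departing group would be OH⁻ (pKₐ(H₂O) ≈ 15.7). Strong base; essentially never leaves without prior activation.
From cyclohexyl–OTf the leaving group is OTf⁻ (pKₐ(CF₃SO₃H (triflic acid)) ≈ -14). Charge spread over three oxygens and a CF₃ group; the premier leaving group in synthesis.
(In practice cyclohexyl–OTf is made from cyclohexyl–OH by treatment with Tf₂O / 2,6-lutidine, converting the hydroxyl into a triflate.)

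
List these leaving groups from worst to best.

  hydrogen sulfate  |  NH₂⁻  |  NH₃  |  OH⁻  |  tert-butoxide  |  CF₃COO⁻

hydrogen sulfate: pKₐ(H₂SO₄) ≈ -3 — conjugate base of a strong mineral acid
CF₃COO⁻: pKₐ(CF₃COOH) ≈ 0.2 — strongly electron-withdrawing CF₃ stabilises the carboxylate
NH₃: pKₐ(NH₄⁺) ≈ 9.2 — neutral but moderately basic; leaves from R–NH₃⁺
OH⁻: pKₐ(H₂O) ≈ 15.7
tert-butoxide: pKₐ(t-BuOH) ≈ 18
NH₂⁻: pKₐ(NH₃) ≈ 38
The question asks for worst first, so the sequence is read in increasing leaving-group ability.

NH₂⁻ < tert-butoxide < OH⁻ < NH₃ < CF₃COO⁻ < hydrogen sulfate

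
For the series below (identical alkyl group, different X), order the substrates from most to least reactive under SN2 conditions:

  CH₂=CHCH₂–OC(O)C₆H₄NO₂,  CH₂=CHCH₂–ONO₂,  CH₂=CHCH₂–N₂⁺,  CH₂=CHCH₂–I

Identical carbon frameworks mean the comparison reduces to leaving-group quality.
The more stable X⁻ (or X) is on its own — i.e. the weaker a base it is — the better a leaving group it makes.
CH₂=CHCH₂–N₂⁺ loses N₂: no meaningful conjugate acid; N₂ departs as an exceptionally stable neutral molecule
CH₂=CHCH₂–I loses I⁻: pKₐ(HI) ≈ -10
CH₂=CHCH₂–ONO₂ loses NO₃⁻: pKₐ(HNO₃) ≈ -1.3
CH₂=CHCH₂–OC(O)C₆H₄NO₂ loses p-O₂N–C₆H₄–COO⁻: pKₐ(p-nitrobenzoic acid) ≈ 3.4

CH₂=CHCH₂–N₂⁺ > CH₂=CHCH₂–I > CH₂=CHCH₂–ONO₂ > CH₂=CHCH₂–OC(O)C₆H₄NO₂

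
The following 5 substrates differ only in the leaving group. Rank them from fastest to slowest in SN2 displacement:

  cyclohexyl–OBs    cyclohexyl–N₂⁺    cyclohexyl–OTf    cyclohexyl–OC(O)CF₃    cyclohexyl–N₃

cyclohexyl–N₂⁺ > cyclohexyl–OTf > cyclohexyl–OBs > cyclohexyl–OC(O)CF₃ > cyclohexyl–N₃

Identical carbon frameworks mean the comparison reduces to leaving-group quality.
A good leaving group is a weak base: the lower the pKₐ of its conjugate acid, the more readily it departs.
cyclohexyl–N₂⁺ loses N₂: no meaningful conjugate acid; N₂ departs as an exceptionally stable neutral molecule
cyclohexyl–OTf loses OTf⁻: pKₐ(CF₃SO₃H (triflic acid)) ≈ -14
cyclohexyl–OBs loses OBs⁻: pKₐ(p-BrC₆H₄SO₃H) ≈ -2.8
cyclohexyl–OC(O)CF₃ loses CF₃COO⁻: pKₐ(CF₃COOH) ≈ 0.2
cyclohexyl–N₃ loses N₃⁻: pKₐ(HN₃) ≈ 4.7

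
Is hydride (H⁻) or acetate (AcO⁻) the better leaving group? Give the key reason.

acetate (AcO⁻) is the better leaving group.
pKₐ(CH₃COOH) ≈ 4.8 versus pKₐ(H₂) ≈ 36: acetate (AcO⁻) is the much weaker base.
Resonance-stabilised but still a weak base.

acetate (AcO⁻)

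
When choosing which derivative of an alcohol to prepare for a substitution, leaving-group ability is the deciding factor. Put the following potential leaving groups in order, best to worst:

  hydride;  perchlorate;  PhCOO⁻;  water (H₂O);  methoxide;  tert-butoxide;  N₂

N₂ > perchlorate > water (H₂O) > PhCOO⁻ > methoxide > tert-butoxide > hydride

N₂: no meaningful conjugate acid; N₂ departs as an exceptionally stable neutral molecule
perchlorate: pKₐ(HClO₄) ≈ -10
water (H₂O): pKₐ(H₃O⁺) ≈ -1.7 — neutral; leaves from a protonated alcohol (R–OH₂⁺)
PhCOO⁻: pKₐ(C₆H₅COOH) ≈ 4.2 — aryl carboxylate
methoxide: pKₐ(CH₃OH) ≈ 15.5 — strong base; alkoxides do not leave unassisted
tert-butoxide: pKₐ(t-BuOH) ≈ 18 — bulky, strongly basic alkoxide
hydride: pKₐ(H₂) ≈ 36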